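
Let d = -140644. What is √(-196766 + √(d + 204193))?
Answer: √(-196766 + 3*√7061) ≈ 443.3*I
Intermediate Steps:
√(-196766 + √(d + 204193)) = √(-196766 + √(-140644 + 204193)) = √(-196766 + √63549) = √(-196766 + 3*√7061)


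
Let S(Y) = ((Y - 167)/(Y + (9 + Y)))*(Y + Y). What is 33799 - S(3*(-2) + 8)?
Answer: 440047/13 ≈ 33850.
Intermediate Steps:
S(Y) = 2*Y*(-167 + Y)/(9 + 2*Y) (S(Y) = ((-167 + Y)/(9 + 2*Y))*(2*Y) = 2*Y*(-167 + Y)/(9 + 2*Y))
33799 - S(3*(-2) + 8) = 33799 - 2*(3*(-2) + 8)*(-167 + (3*(-2) + 8))/(9 + 2*(3*(-2) + 8)) = 33799 - 2*(-6 + 8)*(-167 + (-6 + 8))/(9 + 2*(-6 + 8)) = 33799 - 2*2*(-167 + 2)/(9 + 2*2) = 33799 - 2*2*(-165)/(9 + 4) = 33799 - 2*2*(-165)/13 = 33799 - 1*(-660/13) = 33799 + 660/13 = 440047/13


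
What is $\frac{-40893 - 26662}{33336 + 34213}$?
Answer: $- \frac{67555}{67549} \approx -1.0001$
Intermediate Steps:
$\frac{-40893 - 26662}{33336 + 34213} = \frac{-40893 - 26662}{67549} = \left(-67555\right) \frac{1}{67549} = - \frac{67555}{67549}$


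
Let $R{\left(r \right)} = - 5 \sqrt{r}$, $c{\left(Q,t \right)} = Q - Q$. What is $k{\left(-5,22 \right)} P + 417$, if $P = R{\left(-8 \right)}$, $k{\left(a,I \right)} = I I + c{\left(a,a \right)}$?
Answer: $417 - 4840 i \sqrt{2} \approx 417.0 - 6844.8 i$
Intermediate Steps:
$c{\left(Q,t \right)} = 0$
$k{\left(a,I \right)} = I^{2}$ ($k{\left(a,I \right)} = I I + 0 = I^{2} + 0 = I^{2}$)
$P = - 10 i \sqrt{2}$ ($P = - 5 \sqrt{-8} = - 5 \cdot 2 i \sqrt{2} = - 10 i \sqrt{2} \approx - 14.142 i$)
$k{\left(-5,22 \right)} P + 417 = 22^{2} \left(- 10 i \sqrt{2}\right) + 417 = 484 \left(- 10 i \sqrt{2}\right) + 417 = - 4840 i \sqrt{2} + 417 = 417 - 4840 i \sqrt{2}$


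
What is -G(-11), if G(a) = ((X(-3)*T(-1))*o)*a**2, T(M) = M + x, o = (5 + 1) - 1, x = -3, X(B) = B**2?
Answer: 21780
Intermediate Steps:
o = 5 (o = 6 - 1 = 5)
T(M) = -3 + M (T(M) = M - 3 = -3 + M)
G(a) = -180*a**2 (G(a) = (((-3)**2*(-3 - 1))*5)*a**2 = ((9*(-4))*5)*a**2 = (-36*5)*a**2 = -180*a**2)
-G(-11) = -(-180)*(-11)**2 = -(-180)*121 = -1*(-21780) = 21780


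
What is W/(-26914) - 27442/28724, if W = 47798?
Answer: -527880935/193269434 ≈ -2.7313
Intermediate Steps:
W/(-26914) - 27442/28724 = 47798/(-26914) - 27442/28724 = 47798*(-1/26914) - 27442*1/28724 = -23899/13457 - 13721/14362 = -527880935/193269434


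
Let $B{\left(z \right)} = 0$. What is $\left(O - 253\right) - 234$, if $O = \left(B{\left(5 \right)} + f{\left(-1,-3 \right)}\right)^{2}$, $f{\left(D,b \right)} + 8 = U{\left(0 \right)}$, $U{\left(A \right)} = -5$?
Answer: $-318$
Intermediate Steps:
$f{\left(D,b \right)} = -13$ ($f{\left(D,b \right)} = -8 - 5 = -13$)
$O = 169$ ($O = \left(0 - 13\right)^{2} = \left(-13\right)^{2} = 169$)
$\left(O - 253\right) - 234 = \left(169 - 253\right) - 234 = -84 - 234 = -318$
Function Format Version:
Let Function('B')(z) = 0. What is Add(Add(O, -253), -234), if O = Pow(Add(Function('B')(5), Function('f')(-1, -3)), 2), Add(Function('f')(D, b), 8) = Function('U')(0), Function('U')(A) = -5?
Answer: -318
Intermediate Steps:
Function('f')(D, b) = -13 (Function('f')(D, b) = Add(-8, -5) = -13)
O = 169 (O = Pow(Add(0, -13), 2) = Pow(-13, 2) = 169)
Add(Add(O, -253), -234) = Add(Add(169, -253), -234) = Add(-84, -234) = -318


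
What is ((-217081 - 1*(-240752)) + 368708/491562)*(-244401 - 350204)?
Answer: -3459451374745025/245781 ≈ -1.4075e+10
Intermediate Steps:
((-217081 - 1*(-240752)) + 368708/491562)*(-244401 - 350204) = ((-217081 + 240752) + 368708*(1/491562))*(-594605) = (23671 + 184354/245781)*(-594605) = (5818066405/245781)*(-594605) = -3459451374745025/245781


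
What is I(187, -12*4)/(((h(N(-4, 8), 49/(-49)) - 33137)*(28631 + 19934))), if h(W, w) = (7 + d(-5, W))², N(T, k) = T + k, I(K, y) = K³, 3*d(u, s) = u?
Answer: -5350257/1315568455 ≈ -0.0040669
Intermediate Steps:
d(u, s) = u/3
h(W, w) = 256/9 (h(W, w) = (7 + (⅓)*(-5))² = (7 - 5/3)² = (16/3)² = 256/9)
I(187, -12*4)/(((h(N(-4, 8), 49/(-49)) - 33137)*(28631 + 19934))) = 187³/(((256/9 - 33137)*(28631 + 19934))) = 6539203/((-297977/9*48565)) = 6539203/(-14471253005/9) = 6539203*(-9/14471253005) = -5350257/1315568455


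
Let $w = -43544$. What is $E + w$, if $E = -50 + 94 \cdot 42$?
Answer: $-39646$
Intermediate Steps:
$E = 3898$ ($E = -50 + 3948 = 3898$)
$E + w = 3898 - 43544 = -39646$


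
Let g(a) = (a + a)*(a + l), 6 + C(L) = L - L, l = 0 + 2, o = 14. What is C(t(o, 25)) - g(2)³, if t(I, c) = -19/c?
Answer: -4102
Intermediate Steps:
l = 2
C(L) = -6 (C(L) = -6 + (L - L) = -6 + 0 = -6)
g(a) = 2*a*(2 + a) (g(a) = (a + a)*(a + 2) = (2*a)*(2 + a) = 2*a*(2 + a))
C(t(o, 25)) - g(2)³ = -6 - (2*2*(2 + 2))³ = -6 - (2*2*4)³ = -6 - 1*16³ = -6 - 1*4096 = -6 - 4096 = -4102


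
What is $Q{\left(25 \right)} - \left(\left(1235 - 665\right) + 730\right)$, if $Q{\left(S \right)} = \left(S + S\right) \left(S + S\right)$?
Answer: $1200$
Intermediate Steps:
$Q{\left(S \right)} = 4 S^{2}$ ($Q{\left(S \right)} = 2 S 2 S = 4 S^{2}$)
$Q{\left(25 \right)} - \left(\left(1235 - 665\right) + 730\right) = 4 \cdot 25^{2} - \left(\left(1235 - 665\right) + 730\right) = 4 \cdot 625 - \left(570 + 730\right) = 2500 - 1300 = 1200$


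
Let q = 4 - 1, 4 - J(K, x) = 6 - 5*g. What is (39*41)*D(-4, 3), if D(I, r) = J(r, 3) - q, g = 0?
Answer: -7995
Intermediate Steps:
J(K, x) = -2 (J(K, x) = 4 - (6 - 5*0) = 4 - (6 + 0) = 4 - 1*6 = 4 - 6 = -2)
q = 3
D(I, r) = -5 (D(I, r) = -2 - 1*3 = -2 - 3 = -5)
(39*41)*D(-4, 3) = (39*41)*(-5) = 1599*(-5) = -7995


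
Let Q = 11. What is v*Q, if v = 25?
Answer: 275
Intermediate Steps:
v*Q = 25*11 = 275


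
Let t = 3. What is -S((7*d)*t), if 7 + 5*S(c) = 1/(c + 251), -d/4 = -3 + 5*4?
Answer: 1648/1177 ≈ 1.4002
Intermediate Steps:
d = -68 (d = -4*(-3 + 5*4) = -4*(-3 + 20) = -4*17 = -68)
S(c) = -7/5 + 1/(5*(251 + c)) (S(c) = -7/5 + 1/(5*(c + 251)) = -7/5 + 1/(5*(251 + c)))
-S((7*d)*t) = -(-1756 - 7*7*(-68)*3)/(5*(251 + (7*(-68))*3)) = -(-1756 - (-3332)*3)/(5*(251 - 476*3)) = -(-1756 - 7*(-1428))/(5*(251 - 1428)) = -(-1756 + 9996)/(5*(-1177)) = -(-1)*8240/(5*1177) = -1*(-1648/1177) = 1648/1177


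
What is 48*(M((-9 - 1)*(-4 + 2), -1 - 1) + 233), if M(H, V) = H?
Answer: 12144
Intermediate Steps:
48*(M((-9 - 1)*(-4 + 2), -1 - 1) + 233) = 48*((-9 - 1)*(-4 + 2) + 233) = 48*(-10*(-2) + 233) = 48*(20 + 233) = 48*253 = 12144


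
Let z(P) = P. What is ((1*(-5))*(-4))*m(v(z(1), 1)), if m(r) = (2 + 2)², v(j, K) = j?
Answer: 320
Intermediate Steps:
m(r) = 16 (m(r) = 4² = 16)
((1*(-5))*(-4))*m(v(z(1), 1)) = ((1*(-5))*(-4))*16 = -5*(-4)*16 = 20*16 = 320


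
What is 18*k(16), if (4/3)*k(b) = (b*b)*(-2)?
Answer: -6912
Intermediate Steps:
k(b) = -3*b²/2 (k(b) = 3*((b*b)*(-2))/4 = 3*(b²*(-2))/4 = 3*(-2*b²)/4 = -3*b²/2)
18*k(16) = 18*(-3/2*16²) = 18*(-3/2*256) = 18*(-384) = -6912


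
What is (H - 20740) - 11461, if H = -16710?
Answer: -48911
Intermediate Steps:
(H - 20740) - 11461 = (-16710 - 20740) - 11461 = -37450 - 11461 = -48911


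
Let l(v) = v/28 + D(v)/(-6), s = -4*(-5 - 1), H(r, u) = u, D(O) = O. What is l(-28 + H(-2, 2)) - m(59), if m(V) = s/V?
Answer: 7429/2478 ≈ 2.9980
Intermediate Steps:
s = 24 (s = -4*(-6) = 24)
m(V) = 24/V
l(v) = -11*v/84 (l(v) = v/28 + v/(-6) = v*(1/28) + v*(-⅙) = v/28 - v/6 = -11*v/84)
l(-28 + H(-2, 2)) - m(59) = -11*(-28 + 2)/84 - 24/59 = -11/84*(-26) - 24/59 = 143/42 - 1*24/59 = 143/42 - 24/59 = 7429/2478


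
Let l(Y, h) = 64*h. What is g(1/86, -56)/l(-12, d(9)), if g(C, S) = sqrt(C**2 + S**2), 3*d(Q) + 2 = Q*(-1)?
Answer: -3*sqrt(23193857)/60544 ≈ -0.23864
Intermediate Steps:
d(Q) = -2/3 - Q/3 (d(Q) = -2/3 + (Q*(-1))/3 = -2/3 + (-Q)/3 = -2/3 - Q/3)
g(1/86, -56)/l(-12, d(9)) = sqrt((1/86)**2 + (-56)**2)/((64*(-2/3 - 1/3*9))) = sqrt((1/86)**2 + 3136)/((64*(-2/3 - 3))) = sqrt(1/7396 + 3136)/((64*(-11/3))) = sqrt(23193857/7396)/(-704/3) = (sqrt(23193857)/86)*(-3/704) = -3*sqrt(23193857)/60544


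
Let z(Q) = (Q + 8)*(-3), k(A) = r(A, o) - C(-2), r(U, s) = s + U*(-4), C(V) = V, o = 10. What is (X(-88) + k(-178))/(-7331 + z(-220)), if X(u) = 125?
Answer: -849/6695 ≈ -0.12681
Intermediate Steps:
r(U, s) = s - 4*U
k(A) = 12 - 4*A (k(A) = (10 - 4*A) - 1*(-2) = (10 - 4*A) + 2 = 12 - 4*A)
z(Q) = -24 - 3*Q (z(Q) = (8 + Q)*(-3) = -24 - 3*Q)
(X(-88) + k(-178))/(-7331 + z(-220)) = (125 + (12 - 4*(-178)))/(-7331 + (-24 - 3*(-220))) = (125 + (12 + 712))/(-7331 + (-24 + 660)) = (125 + 724)/(-7331 + 636) = 849/(-6695) = 849*(-1/6695) = -849/6695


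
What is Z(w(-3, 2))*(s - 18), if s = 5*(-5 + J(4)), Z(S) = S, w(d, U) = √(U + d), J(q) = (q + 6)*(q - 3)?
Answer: 7*I ≈ 7.0*I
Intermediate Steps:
J(q) = (-3 + q)*(6 + q) (J(q) = (6 + q)*(-3 + q) = (-3 + q)*(6 + q))
s = 25 (s = 5*(-5 + (-18 + 4² + 3*4)) = 5*(-5 + (-18 + 16 + 12)) = 5*(-5 + 10) = 5*5 = 25)
Z(w(-3, 2))*(s - 18) = √(2 - 3)*(25 - 18) = √(-1)*7 = I*7 = 7*I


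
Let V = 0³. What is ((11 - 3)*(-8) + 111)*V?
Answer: 0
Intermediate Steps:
V = 0
((11 - 3)*(-8) + 111)*V = ((11 - 3)*(-8) + 111)*0 = (8*(-8) + 111)*0 = (-64 + 111)*0 = 47*0 = 0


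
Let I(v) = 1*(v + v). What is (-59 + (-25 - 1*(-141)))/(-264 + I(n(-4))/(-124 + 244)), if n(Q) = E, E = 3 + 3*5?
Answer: -190/879 ≈ -0.21615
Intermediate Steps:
E = 18 (E = 3 + 15 = 18)
n(Q) = 18
I(v) = 2*v (I(v) = 1*(2*v) = 2*v)
(-59 + (-25 - 1*(-141)))/(-264 + I(n(-4))/(-124 + 244)) = (-59 + (-25 - 1*(-141)))/(-264 + (2*18)/(-124 + 244)) = (-59 + (-25 + 141))/(-264 + 36/120) = (-59 + 116)/(-264 + 36*(1/120)) = 57/(-264 + 3/10) = 57/(-2637/10) = 57*(-10/2637) = -190/879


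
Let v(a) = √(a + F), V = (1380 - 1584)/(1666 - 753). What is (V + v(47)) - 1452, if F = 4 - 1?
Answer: -1325880/913 + 5*√2 ≈ -1445.2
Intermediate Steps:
F = 3
V = -204/913 ≈ -0.22344
v(a) = √(3 + a) (v(a) = √(a + 3) = √(3 + a))
(V + v(47)) - 1452 = (-204/913 + √(3 + 47)) - 1452 = (-204/913 + √50) - 1452 = (-204/913 + 5*√2) - 1452 = -1325880/913 + 5*√2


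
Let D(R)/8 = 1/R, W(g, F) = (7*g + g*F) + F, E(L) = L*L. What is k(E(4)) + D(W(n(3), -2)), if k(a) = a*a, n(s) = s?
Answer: 3336/13 ≈ 256.62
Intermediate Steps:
E(L) = L²
W(g, F) = F + 7*g + F*g (W(g, F) = (7*g + F*g) + F = F + 7*g + F*g)
k(a) = a²
D(R) = 8/R
k(E(4)) + D(W(n(3), -2)) = (4²)² + 8/(-2 + 7*3 - 2*3) = 16² + 8/(-2 + 21 - 6) = 256 + 8/13 = 3336/13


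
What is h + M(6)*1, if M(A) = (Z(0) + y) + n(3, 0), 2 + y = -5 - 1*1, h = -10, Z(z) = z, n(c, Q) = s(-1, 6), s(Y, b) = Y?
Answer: -19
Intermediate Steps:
n(c, Q) = -1
y = -8 (y = -2 + (-5 - 1*1) = -2 + (-5 - 1) = -2 - 6 = -8)
M(A) = -9 (M(A) = (0 - 8) - 1 = -8 - 1 = -9)
h + M(6)*1 = -10 - 9*1 = -10 - 9 = -19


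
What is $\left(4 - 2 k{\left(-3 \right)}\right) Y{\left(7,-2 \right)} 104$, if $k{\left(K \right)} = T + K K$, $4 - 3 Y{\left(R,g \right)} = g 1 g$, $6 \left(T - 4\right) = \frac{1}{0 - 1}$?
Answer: $0$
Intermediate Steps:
$T = \frac{23}{6}$ ($T = 4 + \frac{1}{6 \left(0 - 1\right)} = 4 + \frac{1}{6 \left(-1\right)} = 4 + \frac{1}{6} \left(-1\right) = 4 - \frac{1}{6} = \frac{23}{6} \approx 3.8333$)
$Y{\left(R,g \right)} = \frac{4}{3} - \frac{g^{2}}{3}$ ($Y{\left(R,g \right)} = \frac{4}{3} - \frac{g 1 g}{3} = \frac{4}{3} - \frac{g g}{3} = \frac{4}{3} - \frac{g^{2}}{3}$)
$k{\left(K \right)} = \frac{23}{6} + K^{2}$ ($k{\left(K \right)} = \frac{23}{6} + K K = \frac{23}{6} + K^{2}$)
$\left(4 - 2 k{\left(-3 \right)}\right) Y{\left(7,-2 \right)} 104 = \left(4 - 2 \left(\frac{23}{6} + \left(-3\right)^{2}\right)\right) \left(\frac{4}{3} - \frac{\left(-2\right)^{2}}{3}\right) 104 = \left(4 - 2 \left(\frac{23}{6} + 9\right)\right) \left(\frac{4}{3} - \frac{4}{3}\right) 104 = \left(4 - \frac{77}{3}\right) \left(\frac{4}{3} - \frac{4}{3}\right) 104 = \left(4 - \frac{77}{3}\right) 0 \cdot 104 = \left(- \frac{65}{3}\right) 0 \cdot 104 = 0 \cdot 104 = 0$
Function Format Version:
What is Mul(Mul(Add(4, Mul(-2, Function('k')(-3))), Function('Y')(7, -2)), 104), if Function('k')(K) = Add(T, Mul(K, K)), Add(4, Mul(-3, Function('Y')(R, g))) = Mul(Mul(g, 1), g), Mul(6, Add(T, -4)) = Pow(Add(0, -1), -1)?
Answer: 0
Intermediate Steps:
T = Rational(23, 6) (T = Add(4, Mul(Rational(1, 6), Pow(Add(0, -1), -1))) = Add(4, Mul(Rational(1, 6), Pow(-1, -1))) = Add(4, Mul(Rational(1, 6), -1)) = Add(4, Rational(-1, 6)) = Rational(23, 6) ≈ 3.8333)
Function('Y')(R, g) = Add(Rational(4, 3), Mul(Rational(-1, 3), Pow(g, 2))) (Function('Y')(R, g) = Add(Rational(4, 3), Mul(Rational(-1, 3), Mul(Mul(g, 1), g))) = Add(Rational(4, 3), Mul(Rational(-1, 3), Mul(g, g))) = Add(Rational(4, 3), Mul(Rational(-1, 3), Pow(g, 2))))
Function('k')(K) = Add(Rational(23, 6), Pow(K, 2)) (Function('k')(K) = Add(Rational(23, 6), Mul(K, K)) = Add(Rational(23, 6), Pow(K, 2)))
Mul(Mul(Add(4, Mul(-2, Function('k')(-3))), Function('Y')(7, -2)), 104) = Mul(Mul(Add(4, Mul(-2, Add(Rational(23, 6), Pow(-3, 2)))), Add(Rational(4, 3), Mul(Rational(-1, 3), Pow(-2, 2)))), 104) = Mul(Mul(Add(4, Mul(-2, Add(Rational(23, 6), 9))), Add(Rational(4, 3), Mul(Rational(-1, 3), 4))), 104) = Mul(Mul(Add(4, Mul(-2, Rational(77, 6))), Add(Rational(4, 3), Rational(-4, 3))), 104) = Mul(Mul(Add(4, Rational(-77, 3)), 0), 104) = Mul(Mul(Rational(-65, 3), 0), 104) = Mul(0, 104) = 0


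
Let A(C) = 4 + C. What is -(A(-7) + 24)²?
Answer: -441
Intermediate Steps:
-(A(-7) + 24)² = -((4 - 7) + 24)² = -(-3 + 24)² = -1*21² = -1*441 = -441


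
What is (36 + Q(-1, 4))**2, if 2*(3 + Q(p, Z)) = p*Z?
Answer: 961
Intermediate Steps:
Q(p, Z) = -3 + Z*p/2 (Q(p, Z) = -3 + (p*Z)/2 = -3 + (Z*p)/2 = -3 + Z*p/2)
(36 + Q(-1, 4))**2 = (36 + (-3 + (1/2)*4*(-1)))**2 = (36 + (-3 - 2))**2 = (36 - 5)**2 = 31**2 = 961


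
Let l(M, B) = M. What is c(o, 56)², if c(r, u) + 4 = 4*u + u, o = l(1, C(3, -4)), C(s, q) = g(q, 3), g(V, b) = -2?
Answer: 76176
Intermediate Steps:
C(s, q) = -2
o = 1
c(r, u) = -4 + 5*u (c(r, u) = -4 + (4*u + u) = -4 + 5*u)
c(o, 56)² = (-4 + 5*56)² = (-4 + 280)² = 276² = 76176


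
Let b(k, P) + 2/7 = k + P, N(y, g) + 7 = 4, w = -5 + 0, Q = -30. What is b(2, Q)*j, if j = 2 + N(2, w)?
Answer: 198/7 ≈ 28.286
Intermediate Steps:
w = -5
N(y, g) = -3 (N(y, g) = -7 + 4 = -3)
b(k, P) = -2/7 + P + k (b(k, P) = -2/7 + (k + P) = -2/7 + (P + k) = -2/7 + P + k)
j = -1 (j = 2 - 3 = -1)
b(2, Q)*j = (-2/7 - 30 + 2)*(-1) = -198/7*(-1) = 198/7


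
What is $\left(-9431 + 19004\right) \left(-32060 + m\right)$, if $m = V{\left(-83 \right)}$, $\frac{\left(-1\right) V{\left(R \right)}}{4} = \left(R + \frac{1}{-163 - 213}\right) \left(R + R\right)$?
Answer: $- \frac{39222179691}{47} \approx -8.3451 \cdot 10^{8}$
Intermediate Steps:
$V{\left(R \right)} = - 8 R \left(- \frac{1}{376} + R\right)$ ($V{\left(R \right)} = - 4 \left(R + \frac{1}{-163 - 213}\right) \left(R + R\right) = - 4 \left(R + \frac{1}{-376}\right) 2 R = - 4 \left(R - \frac{1}{376}\right) 2 R = - 4 \left(- \frac{1}{376} + R\right) 2 R = - 4 \cdot 2 R \left(- \frac{1}{376} + R\right) = - 8 R \left(- \frac{1}{376} + R\right)$)
$m = - \frac{2590347}{47}$ ($m = \frac{1}{47} \left(-83\right) \left(1 - -31208\right) = \frac{1}{47} \left(-83\right) \left(1 + 31208\right) = \frac{1}{47} \left(-83\right) 31209 = - \frac{2590347}{47} \approx -55114.0$)
$\left(-9431 + 19004\right) \left(-32060 + m\right) = \left(-9431 + 19004\right) \left(-32060 - \frac{2590347}{47}\right) = 9573 \left(- \frac{4097167}{47}\right) = - \frac{39222179691}{47}$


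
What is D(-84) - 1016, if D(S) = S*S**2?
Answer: -593720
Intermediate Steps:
D(S) = S**3
D(-84) - 1016 = (-84)**3 - 1016 = -592704 - 1016 = -593720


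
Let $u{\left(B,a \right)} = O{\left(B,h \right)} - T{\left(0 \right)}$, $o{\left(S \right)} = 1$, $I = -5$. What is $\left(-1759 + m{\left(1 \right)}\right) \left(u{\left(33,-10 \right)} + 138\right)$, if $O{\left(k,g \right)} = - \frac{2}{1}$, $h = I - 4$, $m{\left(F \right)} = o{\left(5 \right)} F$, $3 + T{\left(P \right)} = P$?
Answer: $-244362$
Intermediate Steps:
$T{\left(P \right)} = -3 + P$
$m{\left(F \right)} = F$ ($m{\left(F \right)} = 1 F = F$)
$h = -9$ ($h = -5 - 4 = -9$)
$O{\left(k,g \right)} = -2$ ($O{\left(k,g \right)} = \left(-2\right) 1 = -2$)
$u{\left(B,a \right)} = 1$ ($u{\left(B,a \right)} = -2 - \left(-3 + 0\right) = -2 - -3 = -2 + 3 = 1$)
$\left(-1759 + m{\left(1 \right)}\right) \left(u{\left(33,-10 \right)} + 138\right) = \left(-1759 + 1\right) \left(1 + 138\right) = \left(-1758\right) 139 = -244362$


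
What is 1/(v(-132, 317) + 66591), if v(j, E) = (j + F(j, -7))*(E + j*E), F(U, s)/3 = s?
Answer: 1/6420222 ≈ 1.5576e-7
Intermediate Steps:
F(U, s) = 3*s
v(j, E) = (-21 + j)*(E + E*j) (v(j, E) = (j + 3*(-7))*(E + j*E) = (j - 21)*(E + E*j) = (-21 + j)*(E + E*j))
1/(v(-132, 317) + 66591) = 1/(317*(-21 + (-132)**2 - 20*(-132)) + 66591) = 1/(317*(-21 + 17424 + 2640) + 66591) = 1/(317*20043 + 66591) = 1/(6353631 + 66591) = 1/6420222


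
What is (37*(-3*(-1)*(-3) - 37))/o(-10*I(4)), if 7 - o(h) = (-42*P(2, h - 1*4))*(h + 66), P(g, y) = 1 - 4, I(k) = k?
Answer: 1702/3269 ≈ 0.52065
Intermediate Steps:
P(g, y) = -3
o(h) = -8309 - 126*h (o(h) = 7 - (-42*(-3))*(h + 66) = 7 - 126*(66 + h) = 7 - (8316 + 126*h) = 7 + (-8316 - 126*h) = -8309 - 126*h)
(37*(-3*(-1)*(-3) - 37))/o(-10*I(4)) = (37*(-3*(-1)*(-3) - 37))/(-8309 - (-1260)*4) = (37*(3*(-3) - 37))/(-8309 - 126*(-40)) = (37*(-9 - 37))/(-8309 + 5040) = (37*(-46))/(-3269) = -1702*(-1/3269) = 1702/3269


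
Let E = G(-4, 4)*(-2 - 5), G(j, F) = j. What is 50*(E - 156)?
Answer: -6400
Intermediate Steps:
E = 28 (E = -4*(-2 - 5) = -4*(-7) = 28)
50*(E - 156) = 50*(28 - 156) = 50*(-128) = -6400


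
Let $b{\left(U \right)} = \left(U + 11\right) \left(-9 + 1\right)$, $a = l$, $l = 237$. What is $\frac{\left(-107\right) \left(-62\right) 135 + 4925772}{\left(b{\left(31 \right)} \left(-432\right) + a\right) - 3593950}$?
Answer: $- \frac{5821362}{3448561} \approx -1.6881$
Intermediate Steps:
$a = 237$
$b{\left(U \right)} = -88 - 8 U$ ($b{\left(U \right)} = \left(11 + U\right) \left(-8\right) = -88 - 8 U$)
$\frac{\left(-107\right) \left(-62\right) 135 + 4925772}{\left(b{\left(31 \right)} \left(-432\right) + a\right) - 3593950} = \frac{\left(-107\right) \left(-62\right) 135 + 4925772}{\left(\left(-88 - 248\right) \left(-432\right) + 237\right) - 3593950} = \frac{6634 \cdot 135 + 4925772}{\left(\left(-88 - 248\right) \left(-432\right) + 237\right) - 3593950} = \frac{895590 + 4925772}{\left(\left(-336\right) \left(-432\right) + 237\right) - 3593950} = \frac{5821362}{\left(145152 + 237\right) - 3593950} = \frac{5821362}{145389 - 3593950} = \frac{5821362}{-3448561} = 5821362 \left(- \frac{1}{3448561}\right) = - \frac{5821362}{3448561}$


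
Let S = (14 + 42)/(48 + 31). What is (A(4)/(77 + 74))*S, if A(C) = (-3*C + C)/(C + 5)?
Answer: -448/107361 ≈ -0.0041728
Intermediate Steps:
A(C) = -2*C/(5 + C) (A(C) = (-2*C)/(5 + C) = -2*C/(5 + C))
S = 56/79 ≈ 0.70886
(A(4)/(77 + 74))*S = ((-2*4/(5 + 4))/(77 + 74))*(56/79) = ((-2*4/9)/151)*(56/79) = ((-2*4*⅑)/151)*(56/79) = ((1/151)*(-8/9))*(56/79) = -8/1359*56/79 = -448/107361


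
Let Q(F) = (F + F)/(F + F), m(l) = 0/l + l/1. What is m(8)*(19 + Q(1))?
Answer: 160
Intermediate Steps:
m(l) = l (m(l) = 0 + l*1 = 0 + l = l)
Q(F) = 1 (Q(F) = (2*F)/((2*F)) = (2*F)*(1/(2*F)) = 1)
m(8)*(19 + Q(1)) = 8*(19 + 1) = 8*20 = 160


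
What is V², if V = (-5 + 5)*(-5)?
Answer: 0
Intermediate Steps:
V = 0 (V = 0*(-5) = 0)
V² = 0² = 0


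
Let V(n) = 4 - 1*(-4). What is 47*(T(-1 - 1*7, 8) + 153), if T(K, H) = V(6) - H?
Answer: 7191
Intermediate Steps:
V(n) = 8 (V(n) = 4 + 4 = 8)
T(K, H) = 8 - H
47*(T(-1 - 1*7, 8) + 153) = 47*((8 - 1*8) + 153) = 47*((8 - 8) + 153) = 47*(0 + 153) = 47*153 = 7191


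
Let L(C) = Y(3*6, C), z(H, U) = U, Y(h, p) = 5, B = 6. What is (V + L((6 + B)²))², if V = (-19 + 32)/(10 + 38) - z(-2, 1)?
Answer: 42025/2304 ≈ 18.240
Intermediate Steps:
L(C) = 5
V = -35/48 (V = (-19 + 32)/(10 + 38) - 1*1 = 13/48 - 1 = -35/48 ≈ -0.72917)
(V + L((6 + B)²))² = (-35/48 + 5)² = (205/48)² = 42025/2304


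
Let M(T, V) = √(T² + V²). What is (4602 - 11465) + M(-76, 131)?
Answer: -6863 + √22937 ≈ -6711.5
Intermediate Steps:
(4602 - 11465) + M(-76, 131) = (4602 - 11465) + √((-76)² + 131²) = -6863 + √(5776 + 17161) = -6863 + √22937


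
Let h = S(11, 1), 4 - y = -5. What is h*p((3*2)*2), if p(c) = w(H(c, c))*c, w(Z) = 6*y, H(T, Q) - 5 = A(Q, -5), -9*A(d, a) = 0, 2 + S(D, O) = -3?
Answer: -3240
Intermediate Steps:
y = 9 (y = 4 - 1*(-5) = 4 + 5 = 9)
S(D, O) = -5 (S(D, O) = -2 - 3 = -5)
A(d, a) = 0 (A(d, a) = -⅑*0 = 0)
H(T, Q) = 5 (H(T, Q) = 5 + 0 = 5)
w(Z) = 54 (w(Z) = 6*9 = 54)
h = -5
p(c) = 54*c
h*p((3*2)*2) = -270*(3*2)*2 = -270*6*2 = -270*12 = -5*648 = -3240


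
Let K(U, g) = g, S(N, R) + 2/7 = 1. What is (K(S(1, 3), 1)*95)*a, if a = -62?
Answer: -5890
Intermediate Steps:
S(N, R) = 5/7 (S(N, R) = -2/7 + 1 = 5/7)
(K(S(1, 3), 1)*95)*a = (1*95)*(-62) = 95*(-62) = -5890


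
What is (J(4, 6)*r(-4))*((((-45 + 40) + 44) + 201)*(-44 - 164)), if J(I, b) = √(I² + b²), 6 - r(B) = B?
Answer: -998400*√13 ≈ -3.5998e+6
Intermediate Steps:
r(B) = 6 - B
(J(4, 6)*r(-4))*((((-45 + 40) + 44) + 201)*(-44 - 164)) = (√(4² + 6²)*(6 - 1*(-4)))*((((-45 + 40) + 44) + 201)*(-44 - 164)) = (√(16 + 36)*(6 + 4))*(((-5 + 44) + 201)*(-208)) = (√52*10)*((39 + 201)*(-208)) = ((2*√13)*10)*(240*(-208)) = (20*√13)*(-49920) = -998400*√13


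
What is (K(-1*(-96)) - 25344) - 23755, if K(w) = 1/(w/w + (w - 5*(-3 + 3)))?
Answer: -4762602/97 ≈ -49099.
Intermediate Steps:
K(w) = 1/(1 + w) (K(w) = 1/(1 + (w - 5*0)) = 1/(1 + (w + 0)) = 1/(1 + w))
(K(-1*(-96)) - 25344) - 23755 = (1/(1 - 1*(-96)) - 25344) - 23755 = (1/(1 + 96) - 25344) - 23755 = (1/97 - 25344) - 23755 = -2458367/97 - 23755 = -4762602/97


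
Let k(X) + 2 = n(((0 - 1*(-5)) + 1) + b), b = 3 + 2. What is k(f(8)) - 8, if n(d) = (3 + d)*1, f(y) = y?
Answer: 4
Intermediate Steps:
b = 5
n(d) = 3 + d
k(X) = 12 (k(X) = -2 + (3 + (((0 - 1*(-5)) + 1) + 5)) = -2 + (3 + (((0 + 5) + 1) + 5)) = -2 + (3 + ((5 + 1) + 5)) = -2 + (3 + (6 + 5)) = -2 + (3 + 11) = -2 + 14 = 12)
k(f(8)) - 8 = 12 - 8 = 4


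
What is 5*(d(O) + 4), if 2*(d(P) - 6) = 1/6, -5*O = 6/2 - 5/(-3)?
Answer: 605/12 ≈ 50.417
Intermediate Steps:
O = -14/15 (O = -(6/2 - 5/(-3))/5 = -(6*(½) - 5*(-⅓))/5 = -(3 + 5/3)/5 = -⅕*14/3 = -14/15 ≈ -0.93333)
d(P) = 73/12 (d(P) = 6 + (½)/6 = 6 + (½)*(⅙) = 6 + 1/12 = 73/12)
5*(d(O) + 4) = 5*(73/12 + 4) = 5*(121/12) = 605/12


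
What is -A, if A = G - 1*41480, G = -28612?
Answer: 70092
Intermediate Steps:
A = -70092 (A = -28612 - 1*41480 = -28612 - 41480 = -70092)
-A = -1*(-70092) = 70092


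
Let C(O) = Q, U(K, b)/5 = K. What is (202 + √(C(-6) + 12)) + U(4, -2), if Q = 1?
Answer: 222 + √13 ≈ 225.61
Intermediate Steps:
U(K, b) = 5*K
C(O) = 1
(202 + √(C(-6) + 12)) + U(4, -2) = (202 + √(1 + 12)) + 5*4 = (202 + √13) + 20 = 222 + √13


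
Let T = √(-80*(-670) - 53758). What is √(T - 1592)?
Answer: √(-1592 + I*√158) ≈ 0.1575 + 39.9*I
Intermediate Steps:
T = I*√158 (T = √(53600 - 53758) = √(-158) = I*√158 ≈ 12.57*I)
√(T - 1592) = √(I*√158 - 1592) = √(-1592 + I*√158)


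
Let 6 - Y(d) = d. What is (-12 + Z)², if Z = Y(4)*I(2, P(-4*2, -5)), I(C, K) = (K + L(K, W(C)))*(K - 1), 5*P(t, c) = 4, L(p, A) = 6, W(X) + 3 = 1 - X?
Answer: 135424/625 ≈ 216.68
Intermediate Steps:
Y(d) = 6 - d
W(X) = -2 - X (W(X) = -3 + (1 - X) = -2 - X)
P(t, c) = ⅘ (P(t, c) = (⅕)*4 = ⅘)
I(C, K) = (-1 + K)*(6 + K) (I(C, K) = (K + 6)*(K - 1) = (6 + K)*(-1 + K) = (-1 + K)*(6 + K))
Z = -68/25 (Z = (6 - 1*4)*(-6 + (⅘)² + 5*(⅘)) = (6 - 4)*(-6 + 16/25 + 4) = 2*(-34/25) = -68/25 ≈ -2.7200)
(-12 + Z)² = (-12 - 68/25)² = (-368/25)² = 135424/625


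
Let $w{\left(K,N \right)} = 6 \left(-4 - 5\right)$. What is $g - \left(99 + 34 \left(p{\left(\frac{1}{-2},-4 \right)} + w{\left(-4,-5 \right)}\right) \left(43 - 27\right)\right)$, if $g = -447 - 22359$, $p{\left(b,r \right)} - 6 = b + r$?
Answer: $5655$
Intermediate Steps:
$w{\left(K,N \right)} = -54$ ($w{\left(K,N \right)} = 6 \left(-9\right) = -54$)
$p{\left(b,r \right)} = 6 + b + r$ ($p{\left(b,r \right)} = 6 + \left(b + r\right) = 6 + b + r$)
$g = -22806$
$g - \left(99 + 34 \left(p{\left(\frac{1}{-2},-4 \right)} + w{\left(-4,-5 \right)}\right) \left(43 - 27\right)\right) = -22806 - \left(99 + 34 \left(\left(6 + \frac{1}{-2} - 4\right) - 54\right) \left(43 - 27\right)\right) = -22806 - \left(99 + 34 \left(\left(6 - \frac{1}{2} - 4\right) - 54\right) 16\right) = -22806 - \left(99 + 34 \left(\frac{3}{2} - 54\right) 16\right) = -22806 - \left(99 + 34 \left(\left(- \frac{105}{2}\right) 16\right)\right) = -22806 - -28461 = -22806 + \left(-99 + 28560\right) = -22806 + 28461 = 5655$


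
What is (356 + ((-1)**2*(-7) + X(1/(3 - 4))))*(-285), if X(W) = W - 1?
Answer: -98895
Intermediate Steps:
X(W) = -1 + W
(356 + ((-1)**2*(-7) + X(1/(3 - 4))))*(-285) = (356 + ((-1)**2*(-7) + (-1 + 1/(3 - 4))))*(-285) = (356 + (1*(-7) + (-1 + 1/(-1))))*(-285) = (356 + (-7 + (-1 - 1)))*(-285) = (356 + (-7 - 2))*(-285) = (356 - 9)*(-285) = 347*(-285) = -98895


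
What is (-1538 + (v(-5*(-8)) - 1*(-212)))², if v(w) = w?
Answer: 1653796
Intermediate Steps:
(-1538 + (v(-5*(-8)) - 1*(-212)))² = (-1538 + (-5*(-8) - 1*(-212)))² = (-1538 + (40 + 212))² = (-1538 + 252)² = (-1286)² = 1653796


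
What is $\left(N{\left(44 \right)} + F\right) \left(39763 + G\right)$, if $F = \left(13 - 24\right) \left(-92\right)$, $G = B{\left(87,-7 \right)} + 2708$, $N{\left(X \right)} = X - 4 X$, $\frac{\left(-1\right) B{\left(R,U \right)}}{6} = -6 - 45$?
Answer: $37643760$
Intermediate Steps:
$B{\left(R,U \right)} = 306$ ($B{\left(R,U \right)} = - 6 \left(-6 - 45\right) = \left(-6\right) \left(-51\right) = 306$)
$N{\left(X \right)} = - 3 X$
$G = 3014$ ($G = 306 + 2708 = 3014$)
$F = 1012$ ($F = \left(-11\right) \left(-92\right) = 1012$)
$\left(N{\left(44 \right)} + F\right) \left(39763 + G\right) = \left(\left(-3\right) 44 + 1012\right) \left(39763 + 3014\right) = \left(-132 + 1012\right) 42777 = 880 \cdot 42777 = 37643760$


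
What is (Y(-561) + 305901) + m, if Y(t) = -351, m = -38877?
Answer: 266673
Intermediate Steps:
(Y(-561) + 305901) + m = (-351 + 305901) - 38877 = 305550 - 38877 = 266673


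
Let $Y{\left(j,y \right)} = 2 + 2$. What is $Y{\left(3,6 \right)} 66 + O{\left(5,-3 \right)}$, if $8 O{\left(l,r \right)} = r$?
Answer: $\frac{2109}{8} \approx 263.63$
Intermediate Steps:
$O{\left(l,r \right)} = \frac{r}{8}$
$Y{\left(j,y \right)} = 4$
$Y{\left(3,6 \right)} 66 + O{\left(5,-3 \right)} = 4 \cdot 66 + \frac{1}{8} \left(-3\right) = 264 - \frac{3}{8} = \frac{2109}{8}$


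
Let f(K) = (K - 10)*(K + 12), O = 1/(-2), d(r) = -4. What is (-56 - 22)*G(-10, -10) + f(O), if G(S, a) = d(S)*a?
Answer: -12963/4 ≈ -3240.8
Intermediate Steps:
O = -1/2 ≈ -0.50000
G(S, a) = -4*a
f(K) = (-10 + K)*(12 + K)
(-56 - 22)*G(-10, -10) + f(O) = (-56 - 22)*(-4*(-10)) + (-120 + (-1/2)**2 + 2*(-1/2)) = -78*40 + (-120 + 1/4 - 1) = -3120 - 483/4 = -12963/4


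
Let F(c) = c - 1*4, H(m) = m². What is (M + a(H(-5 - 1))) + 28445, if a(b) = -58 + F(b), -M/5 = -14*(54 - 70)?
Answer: 27299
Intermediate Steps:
F(c) = -4 + c (F(c) = c - 4 = -4 + c)
M = -1120 (M = -(-70)*(54 - 70) = -(-70)*(-16) = -5*224 = -1120)
a(b) = -62 + b (a(b) = -58 + (-4 + b) = -62 + b)
(M + a(H(-5 - 1))) + 28445 = (-1120 + (-62 + (-5 - 1)²)) + 28445 = (-1120 + (-62 + (-6)²)) + 28445 = (-1120 + (-62 + 36)) + 28445 = (-1120 - 26) + 28445 = -1146 + 28445 = 27299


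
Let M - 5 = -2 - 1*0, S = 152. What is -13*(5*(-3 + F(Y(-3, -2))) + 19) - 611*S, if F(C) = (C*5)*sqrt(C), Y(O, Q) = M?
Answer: -92924 - 975*sqrt(3) ≈ -94613.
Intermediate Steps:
M = 3 (M = 5 + (-2 - 1*0) = 5 + (-2 + 0) = 5 - 2 = 3)
Y(O, Q) = 3
F(C) = 5*C**(3/2) (F(C) = (5*C)*sqrt(C) = 5*C**(3/2))
-13*(5*(-3 + F(Y(-3, -2))) + 19) - 611*S = -13*(5*(-3 + 5*3**(3/2)) + 19) - 611*152 = -13*(5*(-3 + 5*(3*sqrt(3))) + 19) - 92872 = -13*(5*(-3 + 15*sqrt(3)) + 19) - 92872 = -13*((-15 + 75*sqrt(3)) + 19) - 92872 = -13*(4 + 75*sqrt(3)) - 92872 = (-52 - 975*sqrt(3)) - 92872 = -92924 - 975*sqrt(3)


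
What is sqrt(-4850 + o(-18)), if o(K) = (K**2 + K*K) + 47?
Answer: I*sqrt(4155) ≈ 64.459*I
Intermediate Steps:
o(K) = 47 + 2*K**2 (o(K) = (K**2 + K**2) + 47 = 2*K**2 + 47 = 47 + 2*K**2)
sqrt(-4850 + o(-18)) = sqrt(-4850 + (47 + 2*(-18)**2)) = sqrt(-4850 + (47 + 2*324)) = sqrt(-4850 + (47 + 648)) = sqrt(-4850 + 695) = sqrt(-4155) = I*sqrt(4155)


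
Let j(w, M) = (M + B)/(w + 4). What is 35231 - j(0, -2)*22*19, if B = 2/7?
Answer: 247871/7 ≈ 35410.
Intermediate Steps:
B = 2/7 (B = 2*(1/7) = 2/7 ≈ 0.28571)
j(w, M) = (2/7 + M)/(4 + w) (j(w, M) = (M + 2/7)/(w + 4) = (2/7 + M)/(4 + w))
35231 - j(0, -2)*22*19 = 35231 - ((2/7 - 2)/(4 + 0))*22*19 = 35231 - (-12/7/4)*22*19 = 35231 - ((1/4)*(-12/7))*22*19 = 35231 - (-3/7*22)*19 = 35231 - (-66)*19/7 = 35231 - 1*(-1254/7) = 35231 + 1254/7 = 247871/7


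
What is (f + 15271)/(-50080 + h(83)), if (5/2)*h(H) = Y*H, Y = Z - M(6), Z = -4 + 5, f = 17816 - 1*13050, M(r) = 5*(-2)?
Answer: -33395/82858 ≈ -0.40304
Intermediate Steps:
M(r) = -10
f = 4766 (f = 17816 - 13050 = 4766)
Z = 1
Y = 11 (Y = 1 - 1*(-10) = 1 + 10 = 11)
h(H) = 22*H/5 (h(H) = 2*(11*H)/5 = 22*H/5)
(f + 15271)/(-50080 + h(83)) = (4766 + 15271)/(-50080 + (22/5)*83) = 20037/(-50080 + 1826/5) = 20037/(-248574/5) = 20037*(-5/248574) = -33395/82858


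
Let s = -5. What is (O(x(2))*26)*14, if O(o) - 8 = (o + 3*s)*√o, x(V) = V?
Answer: 2912 - 4732*√2 ≈ -3780.1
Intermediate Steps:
O(o) = 8 + √o*(-15 + o) (O(o) = 8 + (o + 3*(-5))*√o = 8 + (o - 15)*√o = 8 + (-15 + o)*√o = 8 + √o*(-15 + o))
(O(x(2))*26)*14 = ((8 + 2^(3/2) - 15*√2)*26)*14 = ((8 + 2*√2 - 15*√2)*26)*14 = ((8 - 13*√2)*26)*14 = (208 - 338*√2)*14 = 2912 - 4732*√2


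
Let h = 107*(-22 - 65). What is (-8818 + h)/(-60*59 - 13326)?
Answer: 18127/16866 ≈ 1.0748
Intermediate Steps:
h = -9309 (h = 107*(-87) = -9309)
(-8818 + h)/(-60*59 - 13326) = (-8818 - 9309)/(-60*59 - 13326) = -18127/(-3540 - 13326) = -18127/(-16866) = -18127*(-1/16866) = 18127/16866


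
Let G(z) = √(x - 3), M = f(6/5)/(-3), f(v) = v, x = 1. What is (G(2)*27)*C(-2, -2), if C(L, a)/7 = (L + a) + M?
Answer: -4158*I*√2/5 ≈ -1176.1*I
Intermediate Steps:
M = -⅖ (M = (6/5)/(-3) = (6*(⅕))*(-⅓) = (6/5)*(-⅓) = -⅖ ≈ -0.40000)
C(L, a) = -14/5 + 7*L + 7*a (C(L, a) = 7*((L + a) - ⅖) = 7*(-⅖ + L + a) = -14/5 + 7*L + 7*a)
G(z) = I*√2 (G(z) = √(1 - 3) = √(-2) = I*√2)
(G(2)*27)*C(-2, -2) = ((I*√2)*27)*(-14/5 + 7*(-2) + 7*(-2)) = (27*I*√2)*(-14/5 - 14 - 14) = (27*I*√2)*(-154/5) = -4158*I*√2/5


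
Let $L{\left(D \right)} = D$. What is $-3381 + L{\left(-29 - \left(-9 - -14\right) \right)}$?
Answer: $-3415$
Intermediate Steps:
$-3381 + L{\left(-29 - \left(-9 - -14\right) \right)} = -3381 - \left(20 + 14\right) = -3381 - 34 = -3415$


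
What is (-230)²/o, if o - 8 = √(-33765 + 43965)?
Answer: -52900/1267 + 66125*√102/1267 ≈ 485.34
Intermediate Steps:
o = 8 + 10*√102 (o = 8 + √(-33765 + 43965) = 8 + √10200 = 8 + 10*√102 ≈ 108.99)
(-230)²/o = (-230)²/(8 + 10*√102) = 52900/(8 + 10*√102)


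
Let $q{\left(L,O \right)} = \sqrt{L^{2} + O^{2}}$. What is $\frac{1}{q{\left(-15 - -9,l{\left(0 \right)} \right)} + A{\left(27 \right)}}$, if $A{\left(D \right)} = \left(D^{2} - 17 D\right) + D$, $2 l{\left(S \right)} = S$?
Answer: $\frac{1}{303} \approx 0.0033003$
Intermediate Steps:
$l{\left(S \right)} = \frac{S}{2}$
$A{\left(D \right)} = D^{2} - 16 D$
$\frac{1}{q{\left(-15 - -9,l{\left(0 \right)} \right)} + A{\left(27 \right)}} = \frac{1}{\sqrt{\left(-15 - -9\right)^{2} + \left(\frac{1}{2} \cdot 0\right)^{2}} + 27 \left(-16 + 27\right)} = \frac{1}{\sqrt{\left(-15 + 9\right)^{2} + 0^{2}} + 27 \cdot 11} = \frac{1}{\sqrt{\left(-6\right)^{2} + 0} + 297} = \frac{1}{\sqrt{36 + 0} + 297} = \frac{1}{\sqrt{36} + 297} = \frac{1}{6 + 297} = \frac{1}{303}$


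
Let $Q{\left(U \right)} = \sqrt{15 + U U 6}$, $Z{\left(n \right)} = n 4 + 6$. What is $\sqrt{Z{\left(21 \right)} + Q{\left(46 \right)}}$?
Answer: $\sqrt{90 + \sqrt{12711}} \approx 14.239$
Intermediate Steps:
$Z{\left(n \right)} = 6 + 4 n$ ($Z{\left(n \right)} = 4 n + 6 = 6 + 4 n$)
$Q{\left(U \right)} = \sqrt{15 + 6 U^{2}}$ ($Q{\left(U \right)} = \sqrt{15 + U^{2} \cdot 6} = \sqrt{15 + 6 U^{2}}$)
$\sqrt{Z{\left(21 \right)} + Q{\left(46 \right)}} = \sqrt{\left(6 + 4 \cdot 21\right) + \sqrt{15 + 6 \cdot 46^{2}}} = \sqrt{\left(6 + 84\right) + \sqrt{15 + 6 \cdot 2116}} = \sqrt{90 + \sqrt{15 + 12696}} = \sqrt{90 + \sqrt{12711}}$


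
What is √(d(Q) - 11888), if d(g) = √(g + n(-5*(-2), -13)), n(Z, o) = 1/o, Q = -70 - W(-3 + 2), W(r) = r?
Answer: √(-2009072 + 13*I*√11674)/13 ≈ 0.038114 + 109.03*I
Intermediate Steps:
Q = -69 (Q = -70 - (-3 + 2) = -70 - 1*(-1) = -70 + 1 = -69)
d(g) = √(-1/13 + g) (d(g) = √(g + 1/(-13)) = √(g - 1/13) = √(-1/13 + g))
√(d(Q) - 11888) = √(√(-13 + 169*(-69))/13 - 11888) = √(√(-13 - 11661)/13 - 11888) = √(√(-11674)/13 - 11888) = √((I*√11674)/13 - 11888) = √(I*√11674/13 - 11888) = √(-11888 + I*√11674/13)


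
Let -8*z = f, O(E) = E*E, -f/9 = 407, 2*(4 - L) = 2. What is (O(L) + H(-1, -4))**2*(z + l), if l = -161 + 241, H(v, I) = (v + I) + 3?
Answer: 210847/8 ≈ 26356.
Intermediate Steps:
L = 3 (L = 4 - 1/2*2 = 4 - 1 = 3)
f = -3663 (f = -9*407 = -3663)
O(E) = E**2
z = 3663/8 (z = -1/8*(-3663) = 3663/8 ≈ 457.88)
H(v, I) = 3 + I + v (H(v, I) = (I + v) + 3 = 3 + I + v)
l = 80
(O(L) + H(-1, -4))**2*(z + l) = (3**2 + (3 - 4 - 1))**2*(3663/8 + 80) = (9 - 2)**2*(4303/8) = 7**2*(4303/8) = 49*(4303/8) = 210847/8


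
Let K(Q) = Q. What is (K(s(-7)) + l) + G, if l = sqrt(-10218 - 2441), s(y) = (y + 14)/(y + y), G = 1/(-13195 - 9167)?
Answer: -5591/11181 + I*sqrt(12659) ≈ -0.50004 + 112.51*I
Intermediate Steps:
G = -1/22362 (G = 1/(-22362) = -1/22362 ≈ -4.4719e-5)
s(y) = (14 + y)/(2*y) (s(y) = (14 + y)/((2*y)) = (14 + y)*(1/(2*y)) = (14 + y)/(2*y))
l = I*sqrt(12659) (l = sqrt(-12659) = I*sqrt(12659) ≈ 112.51*I)
(K(s(-7)) + l) + G = ((1/2)*(14 - 7)/(-7) + I*sqrt(12659)) - 1/22362 = ((1/2)*(-1/7)*7 + I*sqrt(12659)) - 1/22362 = (-1/2 + I*sqrt(12659)) - 1/22362 = -5591/11181 + I*sqrt(12659)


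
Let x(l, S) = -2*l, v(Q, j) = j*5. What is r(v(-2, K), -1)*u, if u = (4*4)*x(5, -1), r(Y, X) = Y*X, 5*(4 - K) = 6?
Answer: 2240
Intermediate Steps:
K = 14/5 (K = 4 - ⅕*6 = 4 - 6/5 = 14/5 ≈ 2.8000)
v(Q, j) = 5*j
r(Y, X) = X*Y
u = -160 (u = (4*4)*(-2*5) = 16*(-10) = -160)
r(v(-2, K), -1)*u = -5*14/5*(-160) = -1*14*(-160) = -14*(-160) = 2240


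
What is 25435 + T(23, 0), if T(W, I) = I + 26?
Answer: 25461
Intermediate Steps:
T(W, I) = 26 + I
25435 + T(23, 0) = 25435 + (26 + 0) = 25435 + 26 = 25461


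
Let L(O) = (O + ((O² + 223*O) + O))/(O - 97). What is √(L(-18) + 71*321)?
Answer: √570585/5 ≈ 151.07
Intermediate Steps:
L(O) = (O² + 225*O)/(-97 + O) (L(O) = (O + (O² + 224*O))/(-97 + O) = (O² + 225*O)/(-97 + O))
√(L(-18) + 71*321) = √(-18*(225 - 18)/(-97 - 18) + 71*321) = √(-18*207/(-115) + 22791) = √(-18*(-1/115)*207 + 22791) = √(162/5 + 22791) = √(114117/5) = √570585/5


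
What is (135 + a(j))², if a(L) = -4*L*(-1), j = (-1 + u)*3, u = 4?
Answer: 29241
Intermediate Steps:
j = 9 (j = (-1 + 4)*3 = 3*3 = 9)
a(L) = 4*L
(135 + a(j))² = (135 + 4*9)² = (135 + 36)² = 171² = 29241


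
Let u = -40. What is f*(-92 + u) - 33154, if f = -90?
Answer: -21274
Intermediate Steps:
f*(-92 + u) - 33154 = -90*(-92 - 40) - 33154 = -90*(-132) - 33154 = 11880 - 33154 = -21274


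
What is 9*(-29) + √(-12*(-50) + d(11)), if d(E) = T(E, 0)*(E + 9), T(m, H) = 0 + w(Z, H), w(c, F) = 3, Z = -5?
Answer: -261 + 2*√165 ≈ -235.31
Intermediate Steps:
T(m, H) = 3 (T(m, H) = 0 + 3 = 3)
d(E) = 27 + 3*E (d(E) = 3*(E + 9) = 3*(9 + E) = 27 + 3*E)
9*(-29) + √(-12*(-50) + d(11)) = 9*(-29) + √(-12*(-50) + (27 + 3*11)) = -261 + √(600 + (27 + 33)) = -261 + √(600 + 60) = -261 + √660 = -261 + 2*√165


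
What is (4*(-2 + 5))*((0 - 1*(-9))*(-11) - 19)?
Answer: -1416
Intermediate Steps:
(4*(-2 + 5))*((0 - 1*(-9))*(-11) - 19) = (4*3)*((0 + 9)*(-11) - 19) = 12*(9*(-11) - 19) = 12*(-99 - 19) = 12*(-118) = -1416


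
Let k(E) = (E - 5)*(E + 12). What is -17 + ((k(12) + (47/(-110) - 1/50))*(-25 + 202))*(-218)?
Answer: -1777931797/275 ≈ -6.4652e+6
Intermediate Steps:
k(E) = (-5 + E)*(12 + E)
-17 + ((k(12) + (47/(-110) - 1/50))*(-25 + 202))*(-218) = -17 + (((-60 + 12² + 7*12) + (47/(-110) - 1/50))*(-25 + 202))*(-218) = -17 + (((-60 + 144 + 84) + (47*(-1/110) - 1*1/50))*177)*(-218) = -17 + ((168 + (-47/110 - 1/50))*177)*(-218) = -17 + ((168 - 123/275)*177)*(-218) = -17 + ((46077/275)*177)*(-218) = -17 + (8155629/275)*(-218) = -17 - 1777927122/275 = -1777931797/275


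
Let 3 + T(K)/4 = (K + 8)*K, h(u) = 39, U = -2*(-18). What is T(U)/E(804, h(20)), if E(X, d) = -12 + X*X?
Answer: 527/53867 ≈ 0.0097834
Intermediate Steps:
U = 36
T(K) = -12 + 4*K*(8 + K) (T(K) = -12 + 4*((K + 8)*K) = -12 + 4*((8 + K)*K) = -12 + 4*(K*(8 + K)) = -12 + 4*K*(8 + K))
E(X, d) = -12 + X²
T(U)/E(804, h(20)) = (-12 + 4*36² + 32*36)/(-12 + 804²) = (-12 + 4*1296 + 1152)/(-12 + 646416) = (-12 + 5184 + 1152)/646404 = 6324*(1/646404) = 527/53867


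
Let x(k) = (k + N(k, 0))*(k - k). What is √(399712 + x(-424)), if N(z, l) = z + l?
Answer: 4*√24982 ≈ 632.23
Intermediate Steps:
N(z, l) = l + z
x(k) = 0 (x(k) = (k + (0 + k))*(k - k) = (k + k)*0 = (2*k)*0 = 0)
√(399712 + x(-424)) = √(399712 + 0) = √399712 = 4*√24982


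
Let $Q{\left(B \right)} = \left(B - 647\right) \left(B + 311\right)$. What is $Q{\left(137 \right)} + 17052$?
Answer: $-211428$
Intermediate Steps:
$Q{\left(B \right)} = \left(-647 + B\right) \left(311 + B\right)$
$Q{\left(137 \right)} + 17052 = \left(-201217 + 137^{2} - 46032\right) + 17052 = \left(-201217 + 18769 - 46032\right) + 17052 = -228480 + 17052 = -211428$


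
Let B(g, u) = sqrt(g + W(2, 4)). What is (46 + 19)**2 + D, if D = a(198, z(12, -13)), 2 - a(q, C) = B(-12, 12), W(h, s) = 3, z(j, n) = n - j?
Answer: 4227 - 3*I ≈ 4227.0 - 3.0*I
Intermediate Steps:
B(g, u) = sqrt(3 + g) (B(g, u) = sqrt(g + 3) = sqrt(3 + g))
a(q, C) = 2 - 3*I (a(q, C) = 2 - sqrt(3 - 12) = 2 - sqrt(-9) = 2 - 3*I)
D = 2 - 3*I ≈ 2.0 - 3.0*I
(46 + 19)**2 + D = (46 + 19)**2 + (2 - 3*I) = 65**2 + (2 - 3*I) = 4225 + (2 - 3*I) = 4227 - 3*I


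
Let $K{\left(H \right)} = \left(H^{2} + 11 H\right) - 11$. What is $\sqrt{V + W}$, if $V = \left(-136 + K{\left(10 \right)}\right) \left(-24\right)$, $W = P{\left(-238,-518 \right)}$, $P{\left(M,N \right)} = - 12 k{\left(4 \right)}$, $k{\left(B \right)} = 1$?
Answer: $2 i \sqrt{381} \approx 39.038 i$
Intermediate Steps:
$K{\left(H \right)} = -11 + H^{2} + 11 H$
$P{\left(M,N \right)} = -12$ ($P{\left(M,N \right)} = \left(-12\right) 1 = -12$)
$W = -12$
$V = -1512$ ($V = \left(-136 + \left(-11 + 10^{2} + 11 \cdot 10\right)\right) \left(-24\right) = \left(-136 + \left(-11 + 100 + 110\right)\right) \left(-24\right) = \left(-136 + 199\right) \left(-24\right) = 63 \left(-24\right) = -1512$)
$\sqrt{V + W} = \sqrt{-1512 - 12} = \sqrt{-1524} = 2 i \sqrt{381}$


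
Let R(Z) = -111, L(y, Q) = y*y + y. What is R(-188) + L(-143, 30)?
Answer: 20195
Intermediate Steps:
L(y, Q) = y + y² (L(y, Q) = y² + y = y + y²)
R(-188) + L(-143, 30) = -111 - 143*(1 - 143) = -111 - 143*(-142) = -111 + 20306 = 20195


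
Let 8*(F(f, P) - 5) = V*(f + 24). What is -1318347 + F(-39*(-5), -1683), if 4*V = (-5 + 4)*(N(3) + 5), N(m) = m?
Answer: -5273587/4 ≈ -1.3184e+6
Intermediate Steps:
V = -2 (V = ((-5 + 4)*(3 + 5))/4 = (-1*8)/4 = (¼)*(-8) = -2)
F(f, P) = -1 - f/4 (F(f, P) = 5 + (-2*(f + 24))/8 = 5 + (-2*(24 + f))/8 = 5 + (-48 - 2*f)/8 = 5 + (-6 - f/4) = -1 - f/4)
-1318347 + F(-39*(-5), -1683) = -1318347 + (-1 - (-39)*(-5)/4) = -1318347 + (-1 - ¼*195) = -1318347 + (-1 - 195/4) = -1318347 - 199/4 = -5273587/4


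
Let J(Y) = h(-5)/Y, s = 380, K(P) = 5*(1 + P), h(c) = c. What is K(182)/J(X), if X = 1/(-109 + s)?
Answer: -183/271 ≈ -0.67528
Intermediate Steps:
K(P) = 5 + 5*P
X = 1/271 (X = 1/(-109 + 380) = 1/271 ≈ 0.0036900)
J(Y) = -5/Y
K(182)/J(X) = (5 + 5*182)/((-5/1/271)) = (5 + 910)/((-5*271)) = 915/(-1355) = 915*(-1/1355) = -183/271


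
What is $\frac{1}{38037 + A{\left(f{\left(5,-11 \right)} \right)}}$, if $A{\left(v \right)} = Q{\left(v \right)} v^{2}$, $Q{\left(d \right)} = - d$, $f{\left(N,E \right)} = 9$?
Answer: $\frac{1}{37308} \approx 2.6804 \cdot 10^{-5}$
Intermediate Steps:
$A{\left(v \right)} = - v^{3}$ ($A{\left(v \right)} = - v v^{2} = - v^{3}$)
$\frac{1}{38037 + A{\left(f{\left(5,-11 \right)} \right)}} = \frac{1}{38037 - 9^{3}} = \frac{1}{38037 - 729} = \frac{1}{37308}$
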